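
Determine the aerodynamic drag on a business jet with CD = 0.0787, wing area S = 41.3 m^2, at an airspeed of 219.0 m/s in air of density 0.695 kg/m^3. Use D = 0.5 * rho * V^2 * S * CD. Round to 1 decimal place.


Step 1: Dynamic pressure q = 0.5 * 0.695 * 219.0^2 = 16666.4475 Pa
Step 2: Drag D = q * S * CD = 16666.4475 * 41.3 * 0.0787
Step 3: D = 54171.1 N

54171.1


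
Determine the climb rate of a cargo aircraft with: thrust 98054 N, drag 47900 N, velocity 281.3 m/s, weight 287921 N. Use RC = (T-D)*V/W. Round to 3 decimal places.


Step 1: Excess thrust = T - D = 98054 - 47900 = 50154 N
Step 2: Excess power = 50154 * 281.3 = 14108320.2 W
Step 3: RC = 14108320.2 / 287921 = 49.001 m/s

49.001


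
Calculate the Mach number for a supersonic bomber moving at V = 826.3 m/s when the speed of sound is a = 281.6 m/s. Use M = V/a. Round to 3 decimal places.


Step 1: M = V / a = 826.3 / 281.6
Step 2: M = 2.934

2.934


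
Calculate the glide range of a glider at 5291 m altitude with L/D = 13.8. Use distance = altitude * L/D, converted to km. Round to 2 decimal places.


Step 1: Glide distance = altitude * L/D = 5291 * 13.8 = 73015.8 m
Step 2: Convert to km: 73015.8 / 1000 = 73.02 km

73.02


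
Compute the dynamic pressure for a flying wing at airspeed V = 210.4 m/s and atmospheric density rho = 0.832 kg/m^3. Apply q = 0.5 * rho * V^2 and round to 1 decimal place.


Step 1: V^2 = 210.4^2 = 44268.16
Step 2: q = 0.5 * 0.832 * 44268.16
Step 3: q = 18415.6 Pa

18415.6


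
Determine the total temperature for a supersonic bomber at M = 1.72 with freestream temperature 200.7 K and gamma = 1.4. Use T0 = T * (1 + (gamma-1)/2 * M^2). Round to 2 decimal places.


Step 1: (gamma-1)/2 = 0.2
Step 2: M^2 = 2.9584
Step 3: 1 + 0.2 * 2.9584 = 1.59168
Step 4: T0 = 200.7 * 1.59168 = 319.45 K

319.45


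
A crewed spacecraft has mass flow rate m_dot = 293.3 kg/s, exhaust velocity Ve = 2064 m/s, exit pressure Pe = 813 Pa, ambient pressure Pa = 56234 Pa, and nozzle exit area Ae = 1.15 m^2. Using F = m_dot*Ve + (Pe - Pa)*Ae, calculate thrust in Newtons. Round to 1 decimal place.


Step 1: Momentum thrust = m_dot * Ve = 293.3 * 2064 = 605371.2 N
Step 2: Pressure thrust = (Pe - Pa) * Ae = (813 - 56234) * 1.15 = -63734.15 N
Step 3: Total thrust F = 605371.2 + -63734.15 = 541637.1 N

541637.1


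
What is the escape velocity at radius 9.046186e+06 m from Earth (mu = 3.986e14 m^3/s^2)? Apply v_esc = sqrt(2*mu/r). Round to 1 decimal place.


Step 1: 2*mu/r = 2 * 3.986e14 / 9.046186e+06 = 88125537.1048
Step 2: v_esc = sqrt(88125537.1048) = 9387.5 m/s

9387.5


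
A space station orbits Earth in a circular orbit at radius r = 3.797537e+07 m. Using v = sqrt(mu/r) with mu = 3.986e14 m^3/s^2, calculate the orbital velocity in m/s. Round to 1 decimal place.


Step 1: mu / r = 3.986e14 / 3.797537e+07 = 10496276.929
Step 2: v = sqrt(10496276.929) = 3239.8 m/s

3239.8


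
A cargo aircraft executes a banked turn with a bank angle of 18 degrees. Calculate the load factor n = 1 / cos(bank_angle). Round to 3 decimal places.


Step 1: Convert 18 degrees to radians = 0.314159
Step 2: cos(18 deg) = 0.951057
Step 3: n = 1 / 0.951057 = 1.051

1.051


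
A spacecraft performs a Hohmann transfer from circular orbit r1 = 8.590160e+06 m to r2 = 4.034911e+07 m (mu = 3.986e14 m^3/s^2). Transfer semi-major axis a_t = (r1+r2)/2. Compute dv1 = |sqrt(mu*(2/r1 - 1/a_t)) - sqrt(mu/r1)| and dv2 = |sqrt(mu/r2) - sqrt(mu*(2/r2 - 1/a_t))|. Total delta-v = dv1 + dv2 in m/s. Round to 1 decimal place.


Step 1: Transfer semi-major axis a_t = (8.590160e+06 + 4.034911e+07) / 2 = 2.446964e+07 m
Step 2: v1 (circular at r1) = sqrt(mu/r1) = 6811.9 m/s
Step 3: v_t1 = sqrt(mu*(2/r1 - 1/a_t)) = 8747.24 m/s
Step 4: dv1 = |8747.24 - 6811.9| = 1935.35 m/s
Step 5: v2 (circular at r2) = 3143.05 m/s, v_t2 = 1862.25 m/s
Step 6: dv2 = |3143.05 - 1862.25| = 1280.8 m/s
Step 7: Total delta-v = 1935.35 + 1280.8 = 3216.1 m/s

3216.1


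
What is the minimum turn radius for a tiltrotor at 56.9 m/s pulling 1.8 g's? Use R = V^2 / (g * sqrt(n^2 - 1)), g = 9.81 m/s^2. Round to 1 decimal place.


Step 1: V^2 = 56.9^2 = 3237.61
Step 2: n^2 - 1 = 1.8^2 - 1 = 2.24
Step 3: sqrt(2.24) = 1.496663
Step 4: R = 3237.61 / (9.81 * 1.496663) = 220.5 m

220.5


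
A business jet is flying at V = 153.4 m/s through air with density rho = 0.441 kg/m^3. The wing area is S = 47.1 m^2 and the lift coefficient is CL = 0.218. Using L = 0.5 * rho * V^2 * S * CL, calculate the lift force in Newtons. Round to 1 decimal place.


Step 1: Calculate dynamic pressure q = 0.5 * 0.441 * 153.4^2 = 0.5 * 0.441 * 23531.56 = 5188.709 Pa
Step 2: Multiply by wing area and lift coefficient: L = 5188.709 * 47.1 * 0.218
Step 3: L = 244388.193 * 0.218 = 53276.6 N

53276.6


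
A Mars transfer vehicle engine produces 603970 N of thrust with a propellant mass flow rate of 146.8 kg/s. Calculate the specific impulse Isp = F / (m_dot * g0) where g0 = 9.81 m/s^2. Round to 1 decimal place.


Step 1: m_dot * g0 = 146.8 * 9.81 = 1440.11
Step 2: Isp = 603970 / 1440.11 = 419.4 s

419.4


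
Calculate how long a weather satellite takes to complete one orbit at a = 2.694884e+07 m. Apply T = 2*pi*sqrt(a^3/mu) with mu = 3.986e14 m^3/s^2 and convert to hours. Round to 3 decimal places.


Step 1: a^3 / mu = 1.957132e+22 / 3.986e14 = 4.910016e+07
Step 2: sqrt(4.910016e+07) = 7007.1508 s
Step 3: T = 2*pi * 7007.1508 = 44027.23 s
Step 4: T in hours = 44027.23 / 3600 = 12.230 hours

12.230


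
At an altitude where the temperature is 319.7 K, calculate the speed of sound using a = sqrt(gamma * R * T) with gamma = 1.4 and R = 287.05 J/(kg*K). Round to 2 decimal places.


Step 1: gamma * R * T = 1.4 * 287.05 * 319.7 = 128477.839
Step 2: a = sqrt(128477.839) = 358.44 m/s

358.44


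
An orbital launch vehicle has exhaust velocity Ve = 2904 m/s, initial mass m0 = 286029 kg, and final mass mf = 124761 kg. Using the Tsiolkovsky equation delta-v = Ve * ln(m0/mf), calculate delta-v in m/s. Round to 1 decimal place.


Step 1: Mass ratio m0/mf = 286029 / 124761 = 2.292615
Step 2: ln(2.292615) = 0.829693
Step 3: delta-v = 2904 * 0.829693 = 2409.4 m/s

2409.4


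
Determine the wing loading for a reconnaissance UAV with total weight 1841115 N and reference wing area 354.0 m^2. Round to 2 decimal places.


Step 1: Wing loading = W / S = 1841115 / 354.0
Step 2: Wing loading = 5200.89 N/m^2

5200.89


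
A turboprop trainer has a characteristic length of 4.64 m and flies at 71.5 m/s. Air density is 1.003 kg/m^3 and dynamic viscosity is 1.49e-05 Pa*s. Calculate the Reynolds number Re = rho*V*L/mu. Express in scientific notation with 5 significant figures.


Step 1: Numerator = rho * V * L = 1.003 * 71.5 * 4.64 = 332.75528
Step 2: Re = 332.75528 / 1.49e-05
Step 3: Re = 2.2333e+07

2.2333e+07


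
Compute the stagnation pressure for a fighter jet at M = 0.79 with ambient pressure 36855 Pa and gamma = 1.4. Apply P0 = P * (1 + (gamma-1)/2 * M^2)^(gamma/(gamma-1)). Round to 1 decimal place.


Step 1: (gamma-1)/2 * M^2 = 0.2 * 0.6241 = 0.12482
Step 2: 1 + 0.12482 = 1.12482
Step 3: Exponent gamma/(gamma-1) = 3.5
Step 4: P0 = 36855 * 1.12482^3.5 = 55627.2 Pa

55627.2


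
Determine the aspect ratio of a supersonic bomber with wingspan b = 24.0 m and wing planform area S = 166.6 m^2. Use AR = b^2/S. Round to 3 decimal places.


Step 1: b^2 = 24.0^2 = 576.0
Step 2: AR = 576.0 / 166.6 = 3.457

3.457


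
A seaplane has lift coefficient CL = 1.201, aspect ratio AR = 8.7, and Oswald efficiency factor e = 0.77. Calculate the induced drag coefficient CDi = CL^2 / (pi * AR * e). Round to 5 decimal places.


Step 1: CL^2 = 1.201^2 = 1.442401
Step 2: pi * AR * e = 3.14159 * 8.7 * 0.77 = 21.045529
Step 3: CDi = 1.442401 / 21.045529 = 0.06854

0.06854


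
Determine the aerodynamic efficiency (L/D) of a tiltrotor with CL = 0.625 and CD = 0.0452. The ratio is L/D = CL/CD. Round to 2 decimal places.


Step 1: L/D = CL / CD = 0.625 / 0.0452
Step 2: L/D = 13.83

13.83


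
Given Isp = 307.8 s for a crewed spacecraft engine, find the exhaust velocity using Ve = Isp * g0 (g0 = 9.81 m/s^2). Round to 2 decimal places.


Step 1: Ve = Isp * g0 = 307.8 * 9.81
Step 2: Ve = 3019.52 m/s

3019.52


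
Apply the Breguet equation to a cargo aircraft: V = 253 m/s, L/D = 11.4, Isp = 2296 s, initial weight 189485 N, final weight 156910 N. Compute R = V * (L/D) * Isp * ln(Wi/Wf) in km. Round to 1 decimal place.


Step 1: Coefficient = V * (L/D) * Isp = 253 * 11.4 * 2296 = 6622123.2 m
Step 2: Wi/Wf = 189485 / 156910 = 1.207603
Step 3: ln(1.207603) = 0.188637
Step 4: R = 6622123.2 * 0.188637 = 1249180.6 m = 1249.2 km

1249.2


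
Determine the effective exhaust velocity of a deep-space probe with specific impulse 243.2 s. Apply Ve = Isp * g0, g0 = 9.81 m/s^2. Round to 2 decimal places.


Step 1: Ve = Isp * g0 = 243.2 * 9.81
Step 2: Ve = 2385.79 m/s

2385.79


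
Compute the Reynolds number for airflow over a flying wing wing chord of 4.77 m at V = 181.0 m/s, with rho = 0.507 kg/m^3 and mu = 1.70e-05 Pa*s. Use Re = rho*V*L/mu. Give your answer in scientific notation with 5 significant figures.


Step 1: Numerator = rho * V * L = 0.507 * 181.0 * 4.77 = 437.72859
Step 2: Re = 437.72859 / 1.70e-05
Step 3: Re = 2.5749e+07

2.5749e+07


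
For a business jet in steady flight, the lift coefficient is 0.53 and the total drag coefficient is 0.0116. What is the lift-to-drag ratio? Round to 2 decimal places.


Step 1: L/D = CL / CD = 0.53 / 0.0116
Step 2: L/D = 45.69

45.69


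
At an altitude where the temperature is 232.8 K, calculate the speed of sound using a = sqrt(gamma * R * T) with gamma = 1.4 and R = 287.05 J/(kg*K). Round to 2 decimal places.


Step 1: gamma * R * T = 1.4 * 287.05 * 232.8 = 93555.336
Step 2: a = sqrt(93555.336) = 305.87 m/s

305.87


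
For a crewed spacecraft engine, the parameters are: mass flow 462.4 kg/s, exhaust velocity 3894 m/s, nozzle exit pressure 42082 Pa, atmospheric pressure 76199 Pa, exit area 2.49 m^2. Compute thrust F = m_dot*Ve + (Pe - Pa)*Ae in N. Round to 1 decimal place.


Step 1: Momentum thrust = m_dot * Ve = 462.4 * 3894 = 1800585.6 N
Step 2: Pressure thrust = (Pe - Pa) * Ae = (42082 - 76199) * 2.49 = -84951.33 N
Step 3: Total thrust F = 1800585.6 + -84951.33 = 1715634.3 N

1715634.3


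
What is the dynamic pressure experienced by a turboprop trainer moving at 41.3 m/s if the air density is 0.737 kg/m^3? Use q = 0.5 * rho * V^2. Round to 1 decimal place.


Step 1: V^2 = 41.3^2 = 1705.69
Step 2: q = 0.5 * 0.737 * 1705.69
Step 3: q = 628.5 Pa

628.5


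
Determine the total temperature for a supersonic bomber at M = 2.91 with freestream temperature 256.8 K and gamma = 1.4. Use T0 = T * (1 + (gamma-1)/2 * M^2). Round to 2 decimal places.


Step 1: (gamma-1)/2 = 0.2
Step 2: M^2 = 8.4681
Step 3: 1 + 0.2 * 8.4681 = 2.69362
Step 4: T0 = 256.8 * 2.69362 = 691.72 K

691.72


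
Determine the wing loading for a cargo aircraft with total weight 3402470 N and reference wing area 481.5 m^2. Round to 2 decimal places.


Step 1: Wing loading = W / S = 3402470 / 481.5
Step 2: Wing loading = 7066.40 N/m^2

7066.40


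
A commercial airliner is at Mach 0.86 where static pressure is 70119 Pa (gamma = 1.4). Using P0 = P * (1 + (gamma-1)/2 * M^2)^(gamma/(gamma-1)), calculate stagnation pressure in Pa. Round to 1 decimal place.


Step 1: (gamma-1)/2 * M^2 = 0.2 * 0.7396 = 0.14792
Step 2: 1 + 0.14792 = 1.14792
Step 3: Exponent gamma/(gamma-1) = 3.5
Step 4: P0 = 70119 * 1.14792^3.5 = 113638.7 Pa

113638.7


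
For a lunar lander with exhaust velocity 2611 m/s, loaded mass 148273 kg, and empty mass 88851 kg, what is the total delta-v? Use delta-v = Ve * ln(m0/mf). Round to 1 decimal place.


Step 1: Mass ratio m0/mf = 148273 / 88851 = 1.668783
Step 2: ln(1.668783) = 0.512094
Step 3: delta-v = 2611 * 0.512094 = 1337.1 m/s

1337.1


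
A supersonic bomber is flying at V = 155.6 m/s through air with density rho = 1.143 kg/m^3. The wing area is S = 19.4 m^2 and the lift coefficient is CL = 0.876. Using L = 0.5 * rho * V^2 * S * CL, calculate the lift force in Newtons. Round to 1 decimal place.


Step 1: Calculate dynamic pressure q = 0.5 * 1.143 * 155.6^2 = 0.5 * 1.143 * 24211.36 = 13836.7922 Pa
Step 2: Multiply by wing area and lift coefficient: L = 13836.7922 * 19.4 * 0.876
Step 3: L = 268433.7695 * 0.876 = 235148.0 N

235148.0


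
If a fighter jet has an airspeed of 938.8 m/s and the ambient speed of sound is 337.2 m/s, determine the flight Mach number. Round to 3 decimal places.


Step 1: M = V / a = 938.8 / 337.2
Step 2: M = 2.784

2.784


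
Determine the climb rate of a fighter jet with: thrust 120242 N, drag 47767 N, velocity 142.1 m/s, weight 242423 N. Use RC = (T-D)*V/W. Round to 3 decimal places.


Step 1: Excess thrust = T - D = 120242 - 47767 = 72475 N
Step 2: Excess power = 72475 * 142.1 = 10298697.5 W
Step 3: RC = 10298697.5 / 242423 = 42.482 m/s

42.482


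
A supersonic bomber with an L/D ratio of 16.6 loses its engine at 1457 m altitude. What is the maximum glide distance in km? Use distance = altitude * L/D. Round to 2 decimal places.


Step 1: Glide distance = altitude * L/D = 1457 * 16.6 = 24186.2 m
Step 2: Convert to km: 24186.2 / 1000 = 24.19 km

24.19


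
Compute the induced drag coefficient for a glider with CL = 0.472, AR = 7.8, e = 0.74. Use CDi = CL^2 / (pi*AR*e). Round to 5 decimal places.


Step 1: CL^2 = 0.472^2 = 0.222784
Step 2: pi * AR * e = 3.14159 * 7.8 * 0.74 = 18.133273
Step 3: CDi = 0.222784 / 18.133273 = 0.01229

0.01229


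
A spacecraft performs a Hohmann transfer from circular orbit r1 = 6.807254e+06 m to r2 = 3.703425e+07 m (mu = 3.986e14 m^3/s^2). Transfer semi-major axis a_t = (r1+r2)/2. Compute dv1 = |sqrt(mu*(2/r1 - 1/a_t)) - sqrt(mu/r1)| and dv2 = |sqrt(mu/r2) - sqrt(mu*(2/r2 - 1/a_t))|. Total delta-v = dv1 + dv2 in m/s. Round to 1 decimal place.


Step 1: Transfer semi-major axis a_t = (6.807254e+06 + 3.703425e+07) / 2 = 2.192075e+07 m
Step 2: v1 (circular at r1) = sqrt(mu/r1) = 7652.14 m/s
Step 3: v_t1 = sqrt(mu*(2/r1 - 1/a_t)) = 9946.19 m/s
Step 4: dv1 = |9946.19 - 7652.14| = 2294.05 m/s
Step 5: v2 (circular at r2) = 3280.7 m/s, v_t2 = 1828.21 m/s
Step 6: dv2 = |3280.7 - 1828.21| = 1452.5 m/s
Step 7: Total delta-v = 2294.05 + 1452.5 = 3746.6 m/s

3746.6


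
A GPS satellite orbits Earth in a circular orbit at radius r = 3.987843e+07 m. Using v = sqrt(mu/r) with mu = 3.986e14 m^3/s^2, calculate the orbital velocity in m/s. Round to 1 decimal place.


Step 1: mu / r = 3.986e14 / 3.987843e+07 = 9995378.454
Step 2: v = sqrt(9995378.454) = 3161.5 m/s

3161.5


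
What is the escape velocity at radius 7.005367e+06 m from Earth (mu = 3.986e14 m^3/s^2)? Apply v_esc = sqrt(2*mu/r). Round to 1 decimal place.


Step 1: 2*mu/r = 2 * 3.986e14 / 7.005367e+06 = 113798463.3781
Step 2: v_esc = sqrt(113798463.3781) = 10667.6 m/s

10667.6


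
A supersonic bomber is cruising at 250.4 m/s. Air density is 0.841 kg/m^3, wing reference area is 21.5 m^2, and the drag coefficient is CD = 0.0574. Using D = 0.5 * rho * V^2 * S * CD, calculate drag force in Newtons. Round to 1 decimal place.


Step 1: Dynamic pressure q = 0.5 * 0.841 * 250.4^2 = 26365.4173 Pa
Step 2: Drag D = q * S * CD = 26365.4173 * 21.5 * 0.0574
Step 3: D = 32537.6 N

32537.6


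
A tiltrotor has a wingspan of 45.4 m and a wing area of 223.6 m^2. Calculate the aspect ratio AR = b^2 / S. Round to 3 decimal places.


Step 1: b^2 = 45.4^2 = 2061.16
Step 2: AR = 2061.16 / 223.6 = 9.218

9.218


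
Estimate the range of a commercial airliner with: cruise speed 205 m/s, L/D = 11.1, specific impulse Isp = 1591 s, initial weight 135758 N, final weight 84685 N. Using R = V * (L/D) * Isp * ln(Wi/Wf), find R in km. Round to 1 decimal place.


Step 1: Coefficient = V * (L/D) * Isp = 205 * 11.1 * 1591 = 3620320.5 m
Step 2: Wi/Wf = 135758 / 84685 = 1.603094
Step 3: ln(1.603094) = 0.471935
Step 4: R = 3620320.5 * 0.471935 = 1708557.4 m = 1708.6 km

1708.6


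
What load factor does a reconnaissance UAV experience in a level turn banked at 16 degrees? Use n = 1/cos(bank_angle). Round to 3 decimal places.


Step 1: Convert 16 degrees to radians = 0.279253
Step 2: cos(16 deg) = 0.961262
Step 3: n = 1 / 0.961262 = 1.040

1.040


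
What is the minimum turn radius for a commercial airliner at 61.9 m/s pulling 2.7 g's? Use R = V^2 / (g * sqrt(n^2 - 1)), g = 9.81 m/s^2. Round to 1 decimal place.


Step 1: V^2 = 61.9^2 = 3831.61
Step 2: n^2 - 1 = 2.7^2 - 1 = 6.29
Step 3: sqrt(6.29) = 2.507987
Step 4: R = 3831.61 / (9.81 * 2.507987) = 155.7 m

155.7


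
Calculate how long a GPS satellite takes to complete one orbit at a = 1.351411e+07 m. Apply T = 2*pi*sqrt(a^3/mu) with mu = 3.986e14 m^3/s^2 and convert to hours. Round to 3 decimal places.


Step 1: a^3 / mu = 2.468098e+21 / 3.986e14 = 6.191916e+06
Step 2: sqrt(6.191916e+06) = 2488.3561 s
Step 3: T = 2*pi * 2488.3561 = 15634.8 s
Step 4: T in hours = 15634.8 / 3600 = 4.343 hours

4.343


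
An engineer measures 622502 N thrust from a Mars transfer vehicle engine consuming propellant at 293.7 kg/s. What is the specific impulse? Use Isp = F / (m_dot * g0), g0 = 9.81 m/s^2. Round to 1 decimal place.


Step 1: m_dot * g0 = 293.7 * 9.81 = 2881.2
Step 2: Isp = 622502 / 2881.2 = 216.1 s

216.1


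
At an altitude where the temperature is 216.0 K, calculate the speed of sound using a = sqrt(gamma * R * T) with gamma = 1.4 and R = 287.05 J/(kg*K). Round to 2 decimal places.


Step 1: gamma * R * T = 1.4 * 287.05 * 216.0 = 86803.92
Step 2: a = sqrt(86803.92) = 294.63 m/s

294.63


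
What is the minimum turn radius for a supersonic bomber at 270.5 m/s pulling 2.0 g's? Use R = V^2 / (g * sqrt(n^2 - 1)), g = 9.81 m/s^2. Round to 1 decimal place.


Step 1: V^2 = 270.5^2 = 73170.25
Step 2: n^2 - 1 = 2.0^2 - 1 = 3.0
Step 3: sqrt(3.0) = 1.732051
Step 4: R = 73170.25 / (9.81 * 1.732051) = 4306.3 m

4306.3


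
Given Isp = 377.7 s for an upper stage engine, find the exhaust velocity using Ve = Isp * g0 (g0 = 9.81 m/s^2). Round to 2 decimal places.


Step 1: Ve = Isp * g0 = 377.7 * 9.81
Step 2: Ve = 3705.24 m/s

3705.24


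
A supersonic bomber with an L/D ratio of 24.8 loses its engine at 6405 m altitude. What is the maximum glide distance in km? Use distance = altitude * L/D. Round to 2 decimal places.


Step 1: Glide distance = altitude * L/D = 6405 * 24.8 = 158844.0 m
Step 2: Convert to km: 158844.0 / 1000 = 158.84 km

158.84


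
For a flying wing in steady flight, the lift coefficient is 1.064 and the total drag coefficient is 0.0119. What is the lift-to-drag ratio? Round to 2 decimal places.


Step 1: L/D = CL / CD = 1.064 / 0.0119
Step 2: L/D = 89.41

89.41


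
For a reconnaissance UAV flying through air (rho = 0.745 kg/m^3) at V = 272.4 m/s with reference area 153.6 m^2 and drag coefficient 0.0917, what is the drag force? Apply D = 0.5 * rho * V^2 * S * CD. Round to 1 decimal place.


Step 1: Dynamic pressure q = 0.5 * 0.745 * 272.4^2 = 27640.1556 Pa
Step 2: Drag D = q * S * CD = 27640.1556 * 153.6 * 0.0917
Step 3: D = 389314.9 N

389314.9


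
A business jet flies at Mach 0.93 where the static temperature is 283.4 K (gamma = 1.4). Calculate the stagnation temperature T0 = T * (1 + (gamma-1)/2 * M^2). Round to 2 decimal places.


Step 1: (gamma-1)/2 = 0.2
Step 2: M^2 = 0.8649
Step 3: 1 + 0.2 * 0.8649 = 1.17298
Step 4: T0 = 283.4 * 1.17298 = 332.42 K

332.42


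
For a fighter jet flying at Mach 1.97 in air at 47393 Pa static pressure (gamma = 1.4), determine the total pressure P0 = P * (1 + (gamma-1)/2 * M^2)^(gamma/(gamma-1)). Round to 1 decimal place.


Step 1: (gamma-1)/2 * M^2 = 0.2 * 3.8809 = 0.77618
Step 2: 1 + 0.77618 = 1.77618
Step 3: Exponent gamma/(gamma-1) = 3.5
Step 4: P0 = 47393 * 1.77618^3.5 = 353931.0 Pa

353931.0


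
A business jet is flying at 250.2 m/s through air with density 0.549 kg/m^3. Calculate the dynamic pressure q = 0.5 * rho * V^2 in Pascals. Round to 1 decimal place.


Step 1: V^2 = 250.2^2 = 62600.04
Step 2: q = 0.5 * 0.549 * 62600.04
Step 3: q = 17183.7 Pa

17183.7


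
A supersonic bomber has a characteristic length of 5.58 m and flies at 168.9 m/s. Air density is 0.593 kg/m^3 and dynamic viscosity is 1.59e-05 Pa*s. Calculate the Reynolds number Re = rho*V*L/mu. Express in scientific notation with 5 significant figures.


Step 1: Numerator = rho * V * L = 0.593 * 168.9 * 5.58 = 558.879966
Step 2: Re = 558.879966 / 1.59e-05
Step 3: Re = 3.5150e+07

3.5150e+07


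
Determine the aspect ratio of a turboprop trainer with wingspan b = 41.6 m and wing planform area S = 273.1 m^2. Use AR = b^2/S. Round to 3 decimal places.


Step 1: b^2 = 41.6^2 = 1730.56
Step 2: AR = 1730.56 / 273.1 = 6.337

6.337


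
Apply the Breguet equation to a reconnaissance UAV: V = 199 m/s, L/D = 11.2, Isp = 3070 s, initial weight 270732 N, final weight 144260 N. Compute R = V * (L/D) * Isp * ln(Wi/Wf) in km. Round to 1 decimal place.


Step 1: Coefficient = V * (L/D) * Isp = 199 * 11.2 * 3070 = 6842416.0 m
Step 2: Wi/Wf = 270732 / 144260 = 1.876695
Step 3: ln(1.876695) = 0.629512
Step 4: R = 6842416.0 * 0.629512 = 4307384.2 m = 4307.4 km

4307.4


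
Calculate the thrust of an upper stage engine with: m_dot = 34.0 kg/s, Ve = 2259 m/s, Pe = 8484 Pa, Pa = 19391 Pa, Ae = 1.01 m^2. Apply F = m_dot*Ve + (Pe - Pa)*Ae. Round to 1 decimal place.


Step 1: Momentum thrust = m_dot * Ve = 34.0 * 2259 = 76806.0 N
Step 2: Pressure thrust = (Pe - Pa) * Ae = (8484 - 19391) * 1.01 = -11016.07 N
Step 3: Total thrust F = 76806.0 + -11016.07 = 65789.9 N

65789.9


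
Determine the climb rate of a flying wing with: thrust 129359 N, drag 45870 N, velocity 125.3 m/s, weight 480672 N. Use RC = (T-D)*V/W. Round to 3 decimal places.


Step 1: Excess thrust = T - D = 129359 - 45870 = 83489 N
Step 2: Excess power = 83489 * 125.3 = 10461171.7 W
Step 3: RC = 10461171.7 / 480672 = 21.764 m/s

21.764


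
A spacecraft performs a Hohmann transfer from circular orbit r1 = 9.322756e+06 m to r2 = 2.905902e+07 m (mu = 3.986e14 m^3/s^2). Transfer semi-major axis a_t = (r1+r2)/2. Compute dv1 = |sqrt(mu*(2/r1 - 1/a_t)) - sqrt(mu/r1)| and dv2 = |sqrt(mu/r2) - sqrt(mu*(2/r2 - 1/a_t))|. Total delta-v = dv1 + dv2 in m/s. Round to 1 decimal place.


Step 1: Transfer semi-major axis a_t = (9.322756e+06 + 2.905902e+07) / 2 = 1.919089e+07 m
Step 2: v1 (circular at r1) = sqrt(mu/r1) = 6538.78 m/s
Step 3: v_t1 = sqrt(mu*(2/r1 - 1/a_t)) = 8046.17 m/s
Step 4: dv1 = |8046.17 - 6538.78| = 1507.4 m/s
Step 5: v2 (circular at r2) = 3703.63 m/s, v_t2 = 2581.39 m/s
Step 6: dv2 = |3703.63 - 2581.39| = 1122.25 m/s
Step 7: Total delta-v = 1507.4 + 1122.25 = 2629.6 m/s

2629.6


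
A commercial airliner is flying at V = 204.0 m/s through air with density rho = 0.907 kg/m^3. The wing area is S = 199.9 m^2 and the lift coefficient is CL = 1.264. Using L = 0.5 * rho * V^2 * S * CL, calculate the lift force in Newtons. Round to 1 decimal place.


Step 1: Calculate dynamic pressure q = 0.5 * 0.907 * 204.0^2 = 0.5 * 0.907 * 41616.0 = 18872.856 Pa
Step 2: Multiply by wing area and lift coefficient: L = 18872.856 * 199.9 * 1.264
Step 3: L = 3772683.9144 * 1.264 = 4768672.5 N

4768672.5


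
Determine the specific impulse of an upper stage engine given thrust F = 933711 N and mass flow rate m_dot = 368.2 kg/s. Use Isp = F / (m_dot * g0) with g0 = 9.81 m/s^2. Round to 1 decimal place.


Step 1: m_dot * g0 = 368.2 * 9.81 = 3612.04
Step 2: Isp = 933711 / 3612.04 = 258.5 s

258.5


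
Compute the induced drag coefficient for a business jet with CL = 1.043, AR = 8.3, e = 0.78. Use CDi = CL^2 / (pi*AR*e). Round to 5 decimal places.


Step 1: CL^2 = 1.043^2 = 1.087849
Step 2: pi * AR * e = 3.14159 * 8.3 * 0.78 = 20.338671
Step 3: CDi = 1.087849 / 20.338671 = 0.05349

0.05349


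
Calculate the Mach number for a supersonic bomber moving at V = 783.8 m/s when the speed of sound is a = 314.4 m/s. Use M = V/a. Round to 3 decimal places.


Step 1: M = V / a = 783.8 / 314.4
Step 2: M = 2.493

2.493


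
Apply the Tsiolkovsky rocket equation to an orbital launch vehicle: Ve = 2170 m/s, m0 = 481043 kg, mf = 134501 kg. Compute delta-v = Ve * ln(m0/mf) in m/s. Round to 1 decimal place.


Step 1: Mass ratio m0/mf = 481043 / 134501 = 3.576501
Step 2: ln(3.576501) = 1.274385
Step 3: delta-v = 2170 * 1.274385 = 2765.4 m/s

2765.4


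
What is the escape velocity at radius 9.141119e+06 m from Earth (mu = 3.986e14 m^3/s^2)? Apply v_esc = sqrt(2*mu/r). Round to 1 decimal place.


Step 1: 2*mu/r = 2 * 3.986e14 / 9.141119e+06 = 87210329.5012
Step 2: v_esc = sqrt(87210329.5012) = 9338.6 m/s

9338.6


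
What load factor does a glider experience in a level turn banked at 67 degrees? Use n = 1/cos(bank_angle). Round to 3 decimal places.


Step 1: Convert 67 degrees to radians = 1.169371
Step 2: cos(67 deg) = 0.390731
Step 3: n = 1 / 0.390731 = 2.559

2.559


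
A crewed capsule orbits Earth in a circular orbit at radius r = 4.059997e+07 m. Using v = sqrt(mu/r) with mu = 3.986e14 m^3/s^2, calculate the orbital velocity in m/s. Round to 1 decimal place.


Step 1: mu / r = 3.986e14 / 4.059997e+07 = 9817741.2446
Step 2: v = sqrt(9817741.2446) = 3133.3 m/s

3133.3


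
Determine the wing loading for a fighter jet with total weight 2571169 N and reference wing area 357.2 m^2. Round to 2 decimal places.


Step 1: Wing loading = W / S = 2571169 / 357.2
Step 2: Wing loading = 7198.12 N/m^2

7198.12


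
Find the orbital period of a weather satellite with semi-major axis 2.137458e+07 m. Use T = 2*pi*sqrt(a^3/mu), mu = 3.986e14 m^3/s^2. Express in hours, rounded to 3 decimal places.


Step 1: a^3 / mu = 9.765461e+21 / 3.986e14 = 2.449940e+07
Step 2: sqrt(2.449940e+07) = 4949.687 s
Step 3: T = 2*pi * 4949.687 = 31099.8 s
Step 4: T in hours = 31099.8 / 3600 = 8.639 hours

8.639


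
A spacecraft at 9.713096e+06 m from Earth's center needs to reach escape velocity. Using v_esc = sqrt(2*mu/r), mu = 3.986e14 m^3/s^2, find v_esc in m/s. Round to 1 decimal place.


Step 1: 2*mu/r = 2 * 3.986e14 / 9.713096e+06 = 82074757.6262
Step 2: v_esc = sqrt(82074757.6262) = 9059.5 m/s

9059.5


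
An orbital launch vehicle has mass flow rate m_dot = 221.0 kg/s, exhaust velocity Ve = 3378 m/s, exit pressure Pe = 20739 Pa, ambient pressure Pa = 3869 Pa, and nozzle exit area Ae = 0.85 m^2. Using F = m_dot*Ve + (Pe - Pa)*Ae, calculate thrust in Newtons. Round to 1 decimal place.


Step 1: Momentum thrust = m_dot * Ve = 221.0 * 3378 = 746538.0 N
Step 2: Pressure thrust = (Pe - Pa) * Ae = (20739 - 3869) * 0.85 = 14339.50 N
Step 3: Total thrust F = 746538.0 + 14339.50 = 760877.5 N

760877.5


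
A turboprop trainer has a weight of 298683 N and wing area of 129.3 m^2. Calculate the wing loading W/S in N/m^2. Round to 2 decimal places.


Step 1: Wing loading = W / S = 298683 / 129.3
Step 2: Wing loading = 2310.00 N/m^2

2310.00


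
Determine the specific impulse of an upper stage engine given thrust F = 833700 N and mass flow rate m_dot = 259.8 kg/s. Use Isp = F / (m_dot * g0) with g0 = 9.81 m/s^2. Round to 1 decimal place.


Step 1: m_dot * g0 = 259.8 * 9.81 = 2548.64
Step 2: Isp = 833700 / 2548.64 = 327.1 s

327.1


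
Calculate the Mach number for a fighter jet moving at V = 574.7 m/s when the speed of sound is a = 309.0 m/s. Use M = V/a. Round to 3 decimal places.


Step 1: M = V / a = 574.7 / 309.0
Step 2: M = 1.860

1.860


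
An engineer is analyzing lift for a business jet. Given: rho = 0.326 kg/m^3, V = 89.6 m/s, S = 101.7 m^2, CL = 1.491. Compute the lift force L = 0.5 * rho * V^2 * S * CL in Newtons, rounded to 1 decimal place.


Step 1: Calculate dynamic pressure q = 0.5 * 0.326 * 89.6^2 = 0.5 * 0.326 * 8028.16 = 1308.5901 Pa
Step 2: Multiply by wing area and lift coefficient: L = 1308.5901 * 101.7 * 1.491
Step 3: L = 133083.6111 * 1.491 = 198427.7 N

198427.7


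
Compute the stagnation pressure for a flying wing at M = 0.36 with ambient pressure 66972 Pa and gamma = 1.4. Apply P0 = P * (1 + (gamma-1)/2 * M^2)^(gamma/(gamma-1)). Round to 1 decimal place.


Step 1: (gamma-1)/2 * M^2 = 0.2 * 0.1296 = 0.02592
Step 2: 1 + 0.02592 = 1.02592
Step 3: Exponent gamma/(gamma-1) = 3.5
Step 4: P0 = 66972 * 1.02592^3.5 = 73247.1 Pa

73247.1


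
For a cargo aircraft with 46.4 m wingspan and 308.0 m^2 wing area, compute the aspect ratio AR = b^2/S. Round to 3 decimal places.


Step 1: b^2 = 46.4^2 = 2152.96
Step 2: AR = 2152.96 / 308.0 = 6.990

6.990


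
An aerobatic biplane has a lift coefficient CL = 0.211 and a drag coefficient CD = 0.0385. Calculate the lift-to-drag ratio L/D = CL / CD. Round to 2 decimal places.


Step 1: L/D = CL / CD = 0.211 / 0.0385
Step 2: L/D = 5.48

5.48


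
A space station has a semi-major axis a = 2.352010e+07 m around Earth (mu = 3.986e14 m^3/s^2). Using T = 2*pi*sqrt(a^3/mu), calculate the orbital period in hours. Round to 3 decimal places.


Step 1: a^3 / mu = 1.301120e+22 / 3.986e14 = 3.264226e+07
Step 2: sqrt(3.264226e+07) = 5713.3404 s
Step 3: T = 2*pi * 5713.3404 = 35897.98 s
Step 4: T in hours = 35897.98 / 3600 = 9.972 hours

9.972


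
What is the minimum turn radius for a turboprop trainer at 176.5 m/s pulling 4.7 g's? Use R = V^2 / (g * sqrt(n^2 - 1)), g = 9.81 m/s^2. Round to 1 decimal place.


Step 1: V^2 = 176.5^2 = 31152.25
Step 2: n^2 - 1 = 4.7^2 - 1 = 21.09
Step 3: sqrt(21.09) = 4.592385
Step 4: R = 31152.25 / (9.81 * 4.592385) = 691.5 m

691.5


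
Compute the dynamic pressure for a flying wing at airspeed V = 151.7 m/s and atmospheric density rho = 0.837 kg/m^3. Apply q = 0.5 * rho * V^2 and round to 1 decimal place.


Step 1: V^2 = 151.7^2 = 23012.89
Step 2: q = 0.5 * 0.837 * 23012.89
Step 3: q = 9630.9 Pa

9630.9


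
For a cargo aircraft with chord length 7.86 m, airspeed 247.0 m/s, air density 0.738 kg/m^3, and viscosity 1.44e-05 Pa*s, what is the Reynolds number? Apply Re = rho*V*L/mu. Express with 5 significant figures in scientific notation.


Step 1: Numerator = rho * V * L = 0.738 * 247.0 * 7.86 = 1432.76796
Step 2: Re = 1432.76796 / 1.44e-05
Step 3: Re = 9.9498e+07

9.9498e+07


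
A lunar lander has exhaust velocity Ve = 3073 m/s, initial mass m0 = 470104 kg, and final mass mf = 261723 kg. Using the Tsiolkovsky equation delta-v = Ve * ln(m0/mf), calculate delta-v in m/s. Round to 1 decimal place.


Step 1: Mass ratio m0/mf = 470104 / 261723 = 1.796189
Step 2: ln(1.796189) = 0.585667
Step 3: delta-v = 3073 * 0.585667 = 1799.8 m/s

1799.8


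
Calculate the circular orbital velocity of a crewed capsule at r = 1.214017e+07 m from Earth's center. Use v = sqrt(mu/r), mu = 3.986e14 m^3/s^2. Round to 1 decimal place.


Step 1: mu / r = 3.986e14 / 1.214017e+07 = 32833148.1355
Step 2: v = sqrt(32833148.1355) = 5730.0 m/s

5730.0


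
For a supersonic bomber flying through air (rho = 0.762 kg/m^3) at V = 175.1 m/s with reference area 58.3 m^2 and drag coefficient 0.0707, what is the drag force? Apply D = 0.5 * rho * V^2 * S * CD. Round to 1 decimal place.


Step 1: Dynamic pressure q = 0.5 * 0.762 * 175.1^2 = 11681.4638 Pa
Step 2: Drag D = q * S * CD = 11681.4638 * 58.3 * 0.0707
Step 3: D = 48148.8 N

48148.8


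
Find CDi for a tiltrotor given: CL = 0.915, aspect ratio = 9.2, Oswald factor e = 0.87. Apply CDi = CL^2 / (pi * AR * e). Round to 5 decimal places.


Step 1: CL^2 = 0.915^2 = 0.837225
Step 2: pi * AR * e = 3.14159 * 9.2 * 0.87 = 25.145308
Step 3: CDi = 0.837225 / 25.145308 = 0.03330

0.03330


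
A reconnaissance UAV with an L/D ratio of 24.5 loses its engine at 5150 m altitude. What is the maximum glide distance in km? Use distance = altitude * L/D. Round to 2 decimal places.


Step 1: Glide distance = altitude * L/D = 5150 * 24.5 = 126175.0 m
Step 2: Convert to km: 126175.0 / 1000 = 126.18 km

126.18


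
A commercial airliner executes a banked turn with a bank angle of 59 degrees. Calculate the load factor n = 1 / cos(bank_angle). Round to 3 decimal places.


Step 1: Convert 59 degrees to radians = 1.029744
Step 2: cos(59 deg) = 0.515038
Step 3: n = 1 / 0.515038 = 1.942

1.942


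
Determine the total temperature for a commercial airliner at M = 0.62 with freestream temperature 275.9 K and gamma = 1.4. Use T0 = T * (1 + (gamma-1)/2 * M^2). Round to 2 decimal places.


Step 1: (gamma-1)/2 = 0.2
Step 2: M^2 = 0.3844
Step 3: 1 + 0.2 * 0.3844 = 1.07688
Step 4: T0 = 275.9 * 1.07688 = 297.11 K

297.11


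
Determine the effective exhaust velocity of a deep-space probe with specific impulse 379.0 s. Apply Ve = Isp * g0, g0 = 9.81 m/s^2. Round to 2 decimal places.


Step 1: Ve = Isp * g0 = 379.0 * 9.81
Step 2: Ve = 3717.99 m/s

3717.99


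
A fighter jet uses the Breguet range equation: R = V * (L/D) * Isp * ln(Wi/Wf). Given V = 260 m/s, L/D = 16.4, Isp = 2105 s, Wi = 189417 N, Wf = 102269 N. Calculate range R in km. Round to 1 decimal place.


Step 1: Coefficient = V * (L/D) * Isp = 260 * 16.4 * 2105 = 8975720.0 m
Step 2: Wi/Wf = 189417 / 102269 = 1.852145
Step 3: ln(1.852145) = 0.616344
Step 4: R = 8975720.0 * 0.616344 = 5532134.2 m = 5532.1 km

5532.1


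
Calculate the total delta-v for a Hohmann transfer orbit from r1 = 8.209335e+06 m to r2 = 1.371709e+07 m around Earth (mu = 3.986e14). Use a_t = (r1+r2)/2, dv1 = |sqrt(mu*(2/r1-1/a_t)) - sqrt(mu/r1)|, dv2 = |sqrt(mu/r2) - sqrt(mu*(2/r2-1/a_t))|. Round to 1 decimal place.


Step 1: Transfer semi-major axis a_t = (8.209335e+06 + 1.371709e+07) / 2 = 1.096321e+07 m
Step 2: v1 (circular at r1) = sqrt(mu/r1) = 6968.1 m/s
Step 3: v_t1 = sqrt(mu*(2/r1 - 1/a_t)) = 7794.29 m/s
Step 4: dv1 = |7794.29 - 6968.1| = 826.19 m/s
Step 5: v2 (circular at r2) = 5390.61 m/s, v_t2 = 4664.69 m/s
Step 6: dv2 = |5390.61 - 4664.69| = 725.92 m/s
Step 7: Total delta-v = 826.19 + 725.92 = 1552.1 m/s

1552.1


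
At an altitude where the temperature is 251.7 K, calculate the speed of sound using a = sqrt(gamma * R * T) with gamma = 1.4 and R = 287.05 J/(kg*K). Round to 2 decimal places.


Step 1: gamma * R * T = 1.4 * 287.05 * 251.7 = 101150.679
Step 2: a = sqrt(101150.679) = 318.04 m/s

318.04


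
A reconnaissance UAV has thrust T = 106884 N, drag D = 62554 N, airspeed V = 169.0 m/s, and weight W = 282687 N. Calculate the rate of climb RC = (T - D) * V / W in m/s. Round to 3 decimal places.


Step 1: Excess thrust = T - D = 106884 - 62554 = 44330 N
Step 2: Excess power = 44330 * 169.0 = 7491770.0 W
Step 3: RC = 7491770.0 / 282687 = 26.502 m/s

26.502


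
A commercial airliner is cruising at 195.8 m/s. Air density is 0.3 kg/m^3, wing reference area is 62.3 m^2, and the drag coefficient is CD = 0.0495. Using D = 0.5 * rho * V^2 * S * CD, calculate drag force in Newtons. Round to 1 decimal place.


Step 1: Dynamic pressure q = 0.5 * 0.3 * 195.8^2 = 5750.646 Pa
Step 2: Drag D = q * S * CD = 5750.646 * 62.3 * 0.0495
Step 3: D = 17734.1 N

17734.1


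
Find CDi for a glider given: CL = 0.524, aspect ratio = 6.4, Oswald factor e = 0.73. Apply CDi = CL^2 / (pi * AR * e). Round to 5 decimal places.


Step 1: CL^2 = 0.524^2 = 0.274576
Step 2: pi * AR * e = 3.14159 * 6.4 * 0.73 = 14.677521
Step 3: CDi = 0.274576 / 14.677521 = 0.01871

0.01871


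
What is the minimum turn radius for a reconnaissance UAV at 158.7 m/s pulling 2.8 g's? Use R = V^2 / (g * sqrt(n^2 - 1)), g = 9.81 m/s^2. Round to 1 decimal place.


Step 1: V^2 = 158.7^2 = 25185.69
Step 2: n^2 - 1 = 2.8^2 - 1 = 6.84
Step 3: sqrt(6.84) = 2.615339
Step 4: R = 25185.69 / (9.81 * 2.615339) = 981.7 m

981.7


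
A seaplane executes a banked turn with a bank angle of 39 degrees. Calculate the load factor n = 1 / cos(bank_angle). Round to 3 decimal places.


Step 1: Convert 39 degrees to radians = 0.680678
Step 2: cos(39 deg) = 0.777146
Step 3: n = 1 / 0.777146 = 1.287

1.287


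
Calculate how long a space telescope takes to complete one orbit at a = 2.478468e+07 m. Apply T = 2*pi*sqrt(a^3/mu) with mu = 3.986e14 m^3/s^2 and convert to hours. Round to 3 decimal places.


Step 1: a^3 / mu = 1.522474e+22 / 3.986e14 = 3.819554e+07
Step 2: sqrt(3.819554e+07) = 6180.254 s
Step 3: T = 2*pi * 6180.254 = 38831.68 s
Step 4: T in hours = 38831.68 / 3600 = 10.787 hours

10.787


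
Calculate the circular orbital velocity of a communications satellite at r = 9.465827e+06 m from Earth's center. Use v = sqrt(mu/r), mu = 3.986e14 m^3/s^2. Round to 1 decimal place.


Step 1: mu / r = 3.986e14 / 9.465827e+06 = 42109368.7852
Step 2: v = sqrt(42109368.7852) = 6489.2 m/s

6489.2


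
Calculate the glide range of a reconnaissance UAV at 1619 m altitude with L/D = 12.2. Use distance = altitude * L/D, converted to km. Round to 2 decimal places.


Step 1: Glide distance = altitude * L/D = 1619 * 12.2 = 19751.8 m
Step 2: Convert to km: 19751.8 / 1000 = 19.75 km

19.75


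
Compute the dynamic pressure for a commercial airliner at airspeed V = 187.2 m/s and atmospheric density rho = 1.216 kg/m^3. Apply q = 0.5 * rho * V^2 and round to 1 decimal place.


Step 1: V^2 = 187.2^2 = 35043.84
Step 2: q = 0.5 * 1.216 * 35043.84
Step 3: q = 21306.7 Pa

21306.7


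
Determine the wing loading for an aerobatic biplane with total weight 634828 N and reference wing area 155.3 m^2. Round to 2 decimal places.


Step 1: Wing loading = W / S = 634828 / 155.3
Step 2: Wing loading = 4087.75 N/m^2

4087.75


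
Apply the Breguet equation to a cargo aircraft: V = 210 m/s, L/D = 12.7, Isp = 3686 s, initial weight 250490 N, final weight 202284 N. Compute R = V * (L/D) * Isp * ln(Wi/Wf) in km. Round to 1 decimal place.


Step 1: Coefficient = V * (L/D) * Isp = 210 * 12.7 * 3686 = 9830562.0 m
Step 2: Wi/Wf = 250490 / 202284 = 1.238309
Step 3: ln(1.238309) = 0.213746
Step 4: R = 9830562.0 * 0.213746 = 2101246.7 m = 2101.2 km

2101.2


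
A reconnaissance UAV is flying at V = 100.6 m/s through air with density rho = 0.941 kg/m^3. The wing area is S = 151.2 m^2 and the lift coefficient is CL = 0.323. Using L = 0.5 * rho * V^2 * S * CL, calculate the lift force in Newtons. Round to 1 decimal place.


Step 1: Calculate dynamic pressure q = 0.5 * 0.941 * 100.6^2 = 0.5 * 0.941 * 10120.36 = 4761.6294 Pa
Step 2: Multiply by wing area and lift coefficient: L = 4761.6294 * 151.2 * 0.323
Step 3: L = 719958.3623 * 0.323 = 232546.6 N

232546.6


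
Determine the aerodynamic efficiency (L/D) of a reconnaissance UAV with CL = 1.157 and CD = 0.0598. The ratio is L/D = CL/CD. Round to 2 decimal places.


Step 1: L/D = CL / CD = 1.157 / 0.0598
Step 2: L/D = 19.35

19.35


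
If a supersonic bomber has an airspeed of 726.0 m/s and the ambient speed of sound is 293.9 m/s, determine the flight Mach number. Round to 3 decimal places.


Step 1: M = V / a = 726.0 / 293.9
Step 2: M = 2.470

2.470


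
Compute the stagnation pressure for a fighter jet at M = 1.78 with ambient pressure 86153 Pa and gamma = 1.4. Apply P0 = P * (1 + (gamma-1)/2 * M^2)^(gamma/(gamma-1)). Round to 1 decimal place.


Step 1: (gamma-1)/2 * M^2 = 0.2 * 3.1684 = 0.63368
Step 2: 1 + 0.63368 = 1.63368
Step 3: Exponent gamma/(gamma-1) = 3.5
Step 4: P0 = 86153 * 1.63368^3.5 = 480125.6 Pa

480125.6


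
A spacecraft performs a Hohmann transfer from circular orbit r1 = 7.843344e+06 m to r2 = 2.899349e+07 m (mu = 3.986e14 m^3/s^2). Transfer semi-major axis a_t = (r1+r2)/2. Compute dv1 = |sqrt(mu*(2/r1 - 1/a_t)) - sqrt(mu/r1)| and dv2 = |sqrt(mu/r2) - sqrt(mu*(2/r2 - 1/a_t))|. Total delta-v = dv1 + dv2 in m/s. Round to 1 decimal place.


Step 1: Transfer semi-major axis a_t = (7.843344e+06 + 2.899349e+07) / 2 = 1.841842e+07 m
Step 2: v1 (circular at r1) = sqrt(mu/r1) = 7128.83 m/s
Step 3: v_t1 = sqrt(mu*(2/r1 - 1/a_t)) = 8944.21 m/s
Step 4: dv1 = |8944.21 - 7128.83| = 1815.39 m/s
Step 5: v2 (circular at r2) = 3707.82 m/s, v_t2 = 2419.6 m/s
Step 6: dv2 = |3707.82 - 2419.6| = 1288.22 m/s
Step 7: Total delta-v = 1815.39 + 1288.22 = 3103.6 m/s

3103.6


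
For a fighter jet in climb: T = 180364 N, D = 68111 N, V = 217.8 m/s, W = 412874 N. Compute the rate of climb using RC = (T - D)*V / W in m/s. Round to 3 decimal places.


Step 1: Excess thrust = T - D = 180364 - 68111 = 112253 N
Step 2: Excess power = 112253 * 217.8 = 24448703.4 W
Step 3: RC = 24448703.4 / 412874 = 59.216 m/s

59.216
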